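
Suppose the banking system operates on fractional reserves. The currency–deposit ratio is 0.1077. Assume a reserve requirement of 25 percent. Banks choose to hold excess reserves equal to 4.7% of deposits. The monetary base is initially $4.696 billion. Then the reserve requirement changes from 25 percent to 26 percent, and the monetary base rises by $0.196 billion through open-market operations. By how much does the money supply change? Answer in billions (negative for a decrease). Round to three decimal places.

$0.214 billion

Before: m₁ = (1 + 0.1077) / (0.25 + 0.047 + 0.1077) ≈ 2.73709, MB₁ = 4.696, so M₁ = 2.73709 × 4.696 ≈ 12.8534 billion.
After: m₂ = (1 + 0.1077) / (0.26 + 0.047 + 0.1077) ≈ 2.67109, MB₂ = 4.696 + 0.196 = 4.892, so M₂ = 2.67109 × 4.892 ≈ 13.067 billion.
ΔM = M₂ − M₁ = 13.067 − 12.8534 = 0.2136 billion.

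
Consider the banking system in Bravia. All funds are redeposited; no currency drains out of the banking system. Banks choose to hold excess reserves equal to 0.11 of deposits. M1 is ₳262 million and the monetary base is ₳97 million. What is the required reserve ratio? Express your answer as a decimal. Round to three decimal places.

Using m = M/MB = 262/97 ≈ 2.701031. Since m = (1 + c)/(c + rr + e), the denominator satisfies c + rr + e = (1 + c)/m = (1 + 0) / 2.701031 ≈ 0.370229.
With c = 0 and e = 0.11, the required reserve ratio is 0.370229 − 0 − 0.11 = 0.260229.

0.260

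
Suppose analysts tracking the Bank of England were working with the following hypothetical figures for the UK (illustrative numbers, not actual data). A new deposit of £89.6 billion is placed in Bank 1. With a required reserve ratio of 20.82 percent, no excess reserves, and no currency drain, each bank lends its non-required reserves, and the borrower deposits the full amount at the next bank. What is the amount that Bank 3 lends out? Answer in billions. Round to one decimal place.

Each bank lends a fraction (1 − rr) = 0.7918 of the deposit it receives, so Bank 3 receives 89.6·0.7918^2 and lends 89.6·0.7918^3 ≈ 44.4789 billion.

£44.5 billion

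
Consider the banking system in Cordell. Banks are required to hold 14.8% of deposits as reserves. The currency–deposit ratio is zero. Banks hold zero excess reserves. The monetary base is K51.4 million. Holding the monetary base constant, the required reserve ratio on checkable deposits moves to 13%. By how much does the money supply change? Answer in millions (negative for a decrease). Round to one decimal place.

K48.1 million

Initially m₁ = 1 / (0.148) ≈ 6.7568, so M₁ = 6.7568 × 51.4 ≈ 347.2995 million.
After the change m₂ = 1 / (0.13) ≈ 7.6923, so M₂ = 7.6923 × 51.4 ≈ 395.3842 million.
ΔM = M₂ − M₁ = 395.3842 − 347.2995 = 48.0847 million.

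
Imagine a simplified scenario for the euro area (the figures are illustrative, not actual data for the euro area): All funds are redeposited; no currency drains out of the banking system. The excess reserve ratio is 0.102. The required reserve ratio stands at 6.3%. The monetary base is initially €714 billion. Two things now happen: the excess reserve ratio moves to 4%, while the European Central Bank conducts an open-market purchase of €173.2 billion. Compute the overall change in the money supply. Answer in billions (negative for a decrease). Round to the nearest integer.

€4286 billion

Before: m₁ = 1 / (0.063 + 0.102) ≈ 6.0606, MB₁ = 714, so M₁ = 6.0606 × 714 = 4327.2684 billion.
After: m₂ = 1 / (0.063 + 0.04) ≈ 9.7087, MB₂ = 714 + 173.2 = 887.2, so M₂ = 9.7087 × 887.2 ≈ 8613.5586 billion.
ΔM = M₂ − M₁ = 8613.5586 − 4327.2684 = 4286.2902 billion.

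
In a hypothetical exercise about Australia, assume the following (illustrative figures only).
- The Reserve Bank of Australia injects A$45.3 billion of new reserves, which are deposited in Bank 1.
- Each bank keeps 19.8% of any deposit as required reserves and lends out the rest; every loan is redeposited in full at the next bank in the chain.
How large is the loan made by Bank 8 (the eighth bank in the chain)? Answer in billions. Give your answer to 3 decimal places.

A$7.753 billion

Each bank lends a fraction (1 − rr) = 0.8020 of the deposit it receives, so Bank 8 receives 45.3·0.8020^7 and lends 45.3·0.8020^8 ≈ 7.7534 billion.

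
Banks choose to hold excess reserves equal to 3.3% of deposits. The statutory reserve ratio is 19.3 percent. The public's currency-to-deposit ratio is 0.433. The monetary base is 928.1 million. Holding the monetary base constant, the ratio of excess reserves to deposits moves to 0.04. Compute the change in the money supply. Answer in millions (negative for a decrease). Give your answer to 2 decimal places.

Initially m₁ = (1 + 0.433) / (0.193 + 0.033 + 0.433) ≈ 2.174507, so M₁ = 2.174507 × 928.1 ≈ 2018.1599 million.
After the change m₂ = (1 + 0.433) / (0.193 + 0.04 + 0.433) ≈ 2.151652, so M₂ = 2.151652 × 928.1 ≈ 1996.9482 million.
ΔM = M₂ − M₁ = 1996.9482 − 2018.1599 = -21.2117 million.

-21.21 million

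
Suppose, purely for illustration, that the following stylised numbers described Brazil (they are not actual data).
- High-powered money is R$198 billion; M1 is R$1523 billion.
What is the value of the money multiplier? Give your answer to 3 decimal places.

7.692

The money multiplier is m = M / MB = 1523 / 198 ≈ 7.69192.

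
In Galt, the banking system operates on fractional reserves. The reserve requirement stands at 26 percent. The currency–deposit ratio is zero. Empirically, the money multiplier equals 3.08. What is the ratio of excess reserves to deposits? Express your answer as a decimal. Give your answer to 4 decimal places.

Using m = 3.08. Since m = (1 + c)/(c + rr + e), the denominator satisfies c + rr + e = (1 + c)/m = (1 + 0) / 3.08 ≈ 0.324675.
With c = 0 and rr = 0.26, the ratio of excess reserves to deposits is 0.324675 − 0 − 0.26 = 0.064675.

0.0647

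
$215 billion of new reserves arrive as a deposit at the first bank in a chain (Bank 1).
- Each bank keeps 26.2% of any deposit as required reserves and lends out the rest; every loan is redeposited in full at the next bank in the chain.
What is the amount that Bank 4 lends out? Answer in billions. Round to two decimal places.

$63.78 billion

Each bank lends a fraction (1 − rr) = 0.7380 of the deposit it receives, so Bank 4 receives 215·0.7380^3 and lends 215·0.7380^4 ≈ 63.7770 billion.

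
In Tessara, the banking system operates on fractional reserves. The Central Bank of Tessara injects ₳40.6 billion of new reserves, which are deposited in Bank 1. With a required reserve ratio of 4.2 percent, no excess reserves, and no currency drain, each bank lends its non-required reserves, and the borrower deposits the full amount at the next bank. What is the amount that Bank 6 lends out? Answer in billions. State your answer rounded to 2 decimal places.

₳31.38 billion

Each bank lends a fraction (1 − rr) = 0.9580 of the deposit it receives, so Bank 6 receives 40.6·0.9580^5 and lends 40.6·0.9580^6 ≈ 31.3848 billion.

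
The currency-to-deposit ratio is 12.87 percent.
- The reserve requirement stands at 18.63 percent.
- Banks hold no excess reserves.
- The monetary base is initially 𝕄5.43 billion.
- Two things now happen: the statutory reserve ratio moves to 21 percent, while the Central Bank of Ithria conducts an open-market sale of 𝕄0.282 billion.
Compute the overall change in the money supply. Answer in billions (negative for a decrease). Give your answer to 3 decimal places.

Before: m₁ = (1 + 0.1287) / (0.1863 + 0.1287) ≈ 3.58317, MB₁ = 5.43, so M₁ = 3.58317 × 5.43 ≈ 19.4566 billion.
After: m₂ = (1 + 0.1287) / (0.21 + 0.1287) ≈ 3.33245, MB₂ = 5.43 − 0.282 = 5.148, so M₂ = 3.33245 × 5.148 ≈ 17.1555 billion.
ΔM = M₂ − M₁ = 17.1555 − 19.4566 = -2.3011 billion.

-2.301 billion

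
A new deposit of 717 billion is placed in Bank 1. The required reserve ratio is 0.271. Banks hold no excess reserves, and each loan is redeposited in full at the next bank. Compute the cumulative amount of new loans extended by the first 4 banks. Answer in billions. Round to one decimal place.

Bank i lends (1 − rr)^i of the original deposit: Bank 1 lends 717·0.7290 = 522.6930, Bank 2 lends 717·0.7290² ≈ 381.0432, and so on.
Summing a geometric series: total = 717·[0.7290·(1 − 0.7290^4) / (1 − 0.7290)] ≈ 1384.0187 billion.

1384.0 billion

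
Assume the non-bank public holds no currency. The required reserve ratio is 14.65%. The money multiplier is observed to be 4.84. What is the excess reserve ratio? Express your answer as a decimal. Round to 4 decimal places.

Using m = 4.84. Since m = (1 + c)/(c + rr + e), the denominator satisfies c + rr + e = (1 + c)/m = (1 + 0) / 4.84 ≈ 0.206612.
With c = 0 and rr = 0.1465, the excess reserve ratio is 0.206612 − 0 − 0.1465 = 0.060112.

0.0601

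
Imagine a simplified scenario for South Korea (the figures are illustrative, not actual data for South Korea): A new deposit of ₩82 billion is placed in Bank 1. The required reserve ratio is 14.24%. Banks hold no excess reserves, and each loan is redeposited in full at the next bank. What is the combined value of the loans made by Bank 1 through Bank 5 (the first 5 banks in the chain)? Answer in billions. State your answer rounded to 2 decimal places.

Bank i lends (1 − rr)^i of the original deposit: Bank 1 lends 82·0.8576 = 70.3232, Bank 2 lends 82·0.8576² ≈ 60.3092, and so on.
Summing a geometric series: total = 82·[0.8576·(1 − 0.8576^5) / (1 − 0.8576)] ≈ 264.7493 billion.

₩264.75 billion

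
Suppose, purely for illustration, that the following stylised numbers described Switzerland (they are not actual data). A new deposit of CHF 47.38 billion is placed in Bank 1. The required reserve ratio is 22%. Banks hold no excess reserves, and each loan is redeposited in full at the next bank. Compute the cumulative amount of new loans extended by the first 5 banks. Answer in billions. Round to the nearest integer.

Bank i lends (1 − rr)^i of the original deposit: Bank 1 lends 47.38·0.7800 = 36.9564, Bank 2 lends 47.38·0.7800² ≈ 28.8260, and so on.
Summing a geometric series: total = 47.38·[0.7800·(1 − 0.7800^5) / (1 − 0.7800)] ≈ 119.4838 billion.

CHF 119 billion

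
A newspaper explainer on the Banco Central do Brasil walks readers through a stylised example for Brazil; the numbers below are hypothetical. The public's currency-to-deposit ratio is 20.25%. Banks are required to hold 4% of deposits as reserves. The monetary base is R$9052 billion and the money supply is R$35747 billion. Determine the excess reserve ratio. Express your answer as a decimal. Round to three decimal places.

Using m = M/MB = 35747/9052 ≈ 3.949072. Since m = (1 + c)/(c + rr + e), the denominator satisfies c + rr + e = (1 + c)/m = (1 + 0.2025) / 3.949072 ≈ 0.304502.
With c = 0.2025 and rr = 0.04, the excess reserve ratio is 0.304502 − 0.2025 − 0.04 = 0.062002.

0.062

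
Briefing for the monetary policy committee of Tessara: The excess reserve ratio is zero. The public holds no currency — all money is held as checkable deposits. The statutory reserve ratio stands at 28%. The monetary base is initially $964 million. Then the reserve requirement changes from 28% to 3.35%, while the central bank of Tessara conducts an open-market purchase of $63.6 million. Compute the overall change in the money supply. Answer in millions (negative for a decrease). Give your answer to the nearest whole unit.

Before: m₁ = 1 / (0.28) ≈ 3.57143, MB₁ = 964, so M₁ = 3.57143 × 964 ≈ 3442.8585 million.
After: m₂ = 1 / (0.0335) ≈ 29.85075, MB₂ = 964 + 63.6 = 1027.6, so M₂ = 29.85075 × 1027.6 = 30674.6307 million.
ΔM = M₂ − M₁ = 30674.6307 − 3442.8585 = 27231.7722 million.

$27232 million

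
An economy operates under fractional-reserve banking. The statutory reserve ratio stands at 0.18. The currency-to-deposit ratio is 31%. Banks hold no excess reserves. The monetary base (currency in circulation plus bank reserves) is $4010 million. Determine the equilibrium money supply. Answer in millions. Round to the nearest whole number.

$10721 million

The money multiplier is m = (1 + c) / (rr + c) = (1 + 0.31) / (0.18 + 0.31) ≈ 2.67347.
So M = m × MB = 2.67347 × 4010 = 10720.6147 million.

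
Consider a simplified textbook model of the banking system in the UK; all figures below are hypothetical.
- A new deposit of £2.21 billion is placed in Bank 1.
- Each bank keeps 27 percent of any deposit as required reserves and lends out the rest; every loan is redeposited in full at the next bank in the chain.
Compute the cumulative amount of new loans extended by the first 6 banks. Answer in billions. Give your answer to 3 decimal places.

£5.071 billion

Bank i lends (1 − rr)^i of the original deposit: Bank 1 lends 2.21·0.7300 = 1.6133, Bank 2 lends 2.21·0.7300² ≈ 1.1777, and so on.
Summing a geometric series: total = 2.21·[0.7300·(1 − 0.7300^6) / (1 − 0.7300)] ≈ 5.0709 billion.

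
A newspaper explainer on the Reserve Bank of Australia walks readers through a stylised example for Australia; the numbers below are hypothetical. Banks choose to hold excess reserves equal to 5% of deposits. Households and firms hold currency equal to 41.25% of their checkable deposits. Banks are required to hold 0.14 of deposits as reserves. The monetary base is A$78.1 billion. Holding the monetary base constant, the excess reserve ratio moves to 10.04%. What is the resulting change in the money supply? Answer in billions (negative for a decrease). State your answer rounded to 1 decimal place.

Initially m₁ = (1 + 0.4125) / (0.14 + 0.05 + 0.4125) ≈ 2.3444, so M₁ = 2.3444 × 78.1 ≈ 183.0976 billion.
After the change m₂ = (1 + 0.4125) / (0.14 + 0.1004 + 0.4125) ≈ 2.1634, so M₂ = 2.1634 × 78.1 ≈ 168.9615 billion.
ΔM = M₂ − M₁ = 168.9615 − 183.0976 = -14.1361 billion.

-14.1 billion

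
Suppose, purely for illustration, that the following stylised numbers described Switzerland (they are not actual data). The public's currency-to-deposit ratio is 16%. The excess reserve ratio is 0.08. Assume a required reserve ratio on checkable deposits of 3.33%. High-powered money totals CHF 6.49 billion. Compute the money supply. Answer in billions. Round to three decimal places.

The money multiplier is m = (1 + c) / (rr + e + c) = (1 + 0.16) / (0.0333 + 0.08 + 0.16) ≈ 4.24442.
So M = m × MB = 4.24442 × 6.49 ≈ 27.5463 billion.

CHF 27.546 billion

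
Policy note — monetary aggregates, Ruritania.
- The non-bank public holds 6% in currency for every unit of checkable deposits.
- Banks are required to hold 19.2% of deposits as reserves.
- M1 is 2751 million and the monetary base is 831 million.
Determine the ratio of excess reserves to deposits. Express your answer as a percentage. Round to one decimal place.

Using m = M/MB = 2751/831 ≈ 3.310469. Since m = (1 + c)/(c + rr + e), the denominator satisfies c + rr + e = (1 + c)/m = (1 + 0.06) / 3.310469 ≈ 0.320196.
With c = 0.06 and rr = 0.192, the ratio of excess reserves to deposits is 0.320196 − 0.06 − 0.192 = 0.068196.

6.8%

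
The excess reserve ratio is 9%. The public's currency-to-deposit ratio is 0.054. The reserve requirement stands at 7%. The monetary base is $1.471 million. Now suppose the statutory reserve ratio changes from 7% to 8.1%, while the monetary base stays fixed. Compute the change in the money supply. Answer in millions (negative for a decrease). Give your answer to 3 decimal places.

-0.354 million

Initially m₁ = (1 + 0.054) / (0.07 + 0.09 + 0.054) ≈ 4.92523, so M₁ = 4.92523 × 1.471 ≈ 7.245 million.
After the change m₂ = (1 + 0.054) / (0.081 + 0.09 + 0.054) ≈ 4.68444, so M₂ = 4.68444 × 1.471 ≈ 6.8908 million.
ΔM = M₂ − M₁ = 6.8908 − 7.245 = -0.3542 million.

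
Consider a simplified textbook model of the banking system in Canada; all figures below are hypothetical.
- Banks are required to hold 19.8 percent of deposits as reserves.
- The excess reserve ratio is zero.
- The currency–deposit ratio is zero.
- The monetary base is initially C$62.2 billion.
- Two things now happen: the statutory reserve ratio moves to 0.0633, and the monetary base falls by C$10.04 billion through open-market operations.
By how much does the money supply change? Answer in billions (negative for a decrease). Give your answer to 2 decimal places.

C$509.87 billion

Before: m₁ = 1 / (0.198) ≈ 5.05051, MB₁ = 62.2, so M₁ = 5.05051 × 62.2 ≈ 314.1417 billion.
After: m₂ = 1 / (0.0633) ≈ 15.79779, MB₂ = 62.2 − 10.04 = 52.16, so M₂ = 15.79779 × 52.16 ≈ 824.0127 billion.
ΔM = M₂ − M₁ = 824.0127 − 314.1417 = 509.871 billion.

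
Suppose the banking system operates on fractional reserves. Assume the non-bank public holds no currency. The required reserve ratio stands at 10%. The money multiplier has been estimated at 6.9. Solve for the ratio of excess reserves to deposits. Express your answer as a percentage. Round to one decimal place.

Using m = 6.9. Since m = (1 + c)/(c + rr + e), the denominator satisfies c + rr + e = (1 + c)/m = (1 + 0) / 6.9 ≈ 0.144928.
With c = 0 and rr = 0.1, the ratio of excess reserves to deposits is 0.144928 − 0 − 0.1 = 0.044928.

4.5%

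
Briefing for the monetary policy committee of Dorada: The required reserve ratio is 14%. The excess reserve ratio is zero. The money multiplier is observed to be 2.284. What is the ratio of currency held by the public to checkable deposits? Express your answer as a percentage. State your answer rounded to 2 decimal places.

52.98%

Using m = 2.284. From m = (1 + c)/(c + rr + e), rearranging gives 1 + c = m·(c + rr + e), so c·(1 − m) = m·(rr + e) − 1.
Hence c = [m·(rr + e) − 1]/(1 − m) = [2.284 × (0.14 + 0) − 1] / (1 − 2.284) ≈ 0.529782.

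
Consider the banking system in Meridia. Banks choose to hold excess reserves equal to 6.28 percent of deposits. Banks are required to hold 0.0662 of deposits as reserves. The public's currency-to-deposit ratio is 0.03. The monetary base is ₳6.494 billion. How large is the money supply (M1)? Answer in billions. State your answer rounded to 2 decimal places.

The money multiplier is m = (1 + c) / (rr + e + c) = (1 + 0.03) / (0.0662 + 0.0628 + 0.03) ≈ 6.4780.
So M = m × MB = 6.4780 × 6.494 ≈ 42.0681 billion.

₳42.07 billion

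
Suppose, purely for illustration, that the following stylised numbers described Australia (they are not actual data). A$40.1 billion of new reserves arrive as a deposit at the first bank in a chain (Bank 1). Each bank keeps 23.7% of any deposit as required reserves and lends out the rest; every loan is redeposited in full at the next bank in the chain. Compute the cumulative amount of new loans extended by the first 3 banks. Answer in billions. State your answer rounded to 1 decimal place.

A$71.8 billion

Bank i lends (1 − rr)^i of the original deposit: Bank 1 lends 40.1·0.7630 = 30.5963, Bank 2 lends 40.1·0.7630² ≈ 23.3450, and so on.
Summing a geometric series: total = 40.1·[0.7630·(1 − 0.7630^3) / (1 − 0.7630)] ≈ 71.7535 billion.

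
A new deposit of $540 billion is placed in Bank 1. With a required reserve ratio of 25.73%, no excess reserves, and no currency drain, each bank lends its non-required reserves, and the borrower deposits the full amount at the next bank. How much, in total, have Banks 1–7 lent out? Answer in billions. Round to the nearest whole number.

$1364 billion

Bank i lends (1 − rr)^i of the original deposit: Bank 1 lends 540·0.7427 = 401.0580, Bank 2 lends 540·0.7427² ≈ 297.8658, and so on.
Summing a geometric series: total = 540·[0.7427·(1 − 0.7427^7) / (1 − 0.7427)] ≈ 1364.4226 billion.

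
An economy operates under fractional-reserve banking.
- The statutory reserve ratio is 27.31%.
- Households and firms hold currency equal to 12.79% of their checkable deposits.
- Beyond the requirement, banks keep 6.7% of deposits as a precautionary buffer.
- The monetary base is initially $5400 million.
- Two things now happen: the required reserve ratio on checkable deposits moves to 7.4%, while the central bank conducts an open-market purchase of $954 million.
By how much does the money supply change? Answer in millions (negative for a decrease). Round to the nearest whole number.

$13638 million

Before: m₁ = (1 + 0.1279) / (0.2731 + 0.067 + 0.1279) ≈ 2.41004, MB₁ = 5400, so M₁ = 2.41004 × 5400 = 13014.216 million.
After: m₂ = (1 + 0.1279) / (0.074 + 0.067 + 0.1279) ≈ 4.19450, MB₂ = 5400 + 954 = 6354, so M₂ = 4.19450 × 6354 = 26651.853 million.
ΔM = M₂ − M₁ = 26651.853 − 13014.216 = 13637.637 million.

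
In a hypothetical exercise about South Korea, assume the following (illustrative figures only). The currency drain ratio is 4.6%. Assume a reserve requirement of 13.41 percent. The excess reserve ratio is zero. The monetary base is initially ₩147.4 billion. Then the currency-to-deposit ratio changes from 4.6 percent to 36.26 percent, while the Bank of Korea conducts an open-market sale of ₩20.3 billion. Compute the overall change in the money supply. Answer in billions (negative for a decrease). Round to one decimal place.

Before: m₁ = (1 + 0.046) / (0.1341 + 0.046) ≈ 5.80788, MB₁ = 147.4, so M₁ = 5.80788 × 147.4 ≈ 856.0815 billion.
After: m₂ = (1 + 0.3626) / (0.1341 + 0.3626) ≈ 2.74331, MB₂ = 147.4 − 20.3 = 127.1, so M₂ = 2.74331 × 127.1 ≈ 348.6747 billion.
ΔM = M₂ − M₁ = 348.6747 − 856.0815 = -507.4068 billion.

-507.4 billion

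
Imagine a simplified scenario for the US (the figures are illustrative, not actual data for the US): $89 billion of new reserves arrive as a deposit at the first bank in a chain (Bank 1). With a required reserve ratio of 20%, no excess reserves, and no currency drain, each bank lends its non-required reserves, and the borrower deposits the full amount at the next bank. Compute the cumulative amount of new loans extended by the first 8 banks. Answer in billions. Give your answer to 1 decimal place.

Bank i lends (1 − rr)^i of the original deposit: Bank 1 lends 89·0.8000 = 71.2000, Bank 2 lends 89·0.8000² = 56.9600, and so on.
Summing a geometric series: total = 89·[0.8000·(1 − 0.8000^8) / (1 − 0.8000)] ≈ 296.2731 billion.

$296.3 billion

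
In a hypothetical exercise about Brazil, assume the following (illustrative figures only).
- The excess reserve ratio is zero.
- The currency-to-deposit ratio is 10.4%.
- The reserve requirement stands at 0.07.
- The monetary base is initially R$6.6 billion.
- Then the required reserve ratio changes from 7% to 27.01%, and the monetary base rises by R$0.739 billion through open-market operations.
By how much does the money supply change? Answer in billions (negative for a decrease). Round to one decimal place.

-20.2 billion

Before: m₁ = (1 + 0.104) / (0.07 + 0.104) ≈ 6.3448, MB₁ = 6.6, so M₁ = 6.3448 × 6.6 ≈ 41.8757 billion.
After: m₂ = (1 + 0.104) / (0.2701 + 0.104) ≈ 2.9511, MB₂ = 6.6 + 0.739 = 7.339, so M₂ = 2.9511 × 7.339 ≈ 21.6581 billion.
ΔM = M₂ − M₁ = 21.6581 − 41.8757 = -20.2176 billion.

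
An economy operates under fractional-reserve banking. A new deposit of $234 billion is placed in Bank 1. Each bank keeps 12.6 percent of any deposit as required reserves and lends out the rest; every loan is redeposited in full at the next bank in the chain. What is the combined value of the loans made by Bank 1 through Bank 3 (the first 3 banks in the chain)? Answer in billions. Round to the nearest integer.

Bank i lends (1 − rr)^i of the original deposit: Bank 1 lends 234·0.8740 = 204.5160, Bank 2 lends 234·0.8740² ≈ 178.7470, and so on.
Summing a geometric series: total = 234·[0.8740·(1 − 0.8740^3) / (1 − 0.8740)] ≈ 539.4878 billion.

$539 billion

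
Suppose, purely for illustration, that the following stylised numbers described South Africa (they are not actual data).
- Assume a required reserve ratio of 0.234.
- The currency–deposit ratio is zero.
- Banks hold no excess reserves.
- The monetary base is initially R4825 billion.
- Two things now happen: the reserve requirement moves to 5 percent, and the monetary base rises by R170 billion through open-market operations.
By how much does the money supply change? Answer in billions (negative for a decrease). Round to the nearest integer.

Before: m₁ = 1 / (0.234) ≈ 4.27350, MB₁ = 4825, so M₁ = 4.27350 × 4825 = 20619.6375 billion.
After: m₂ = 1 / (0.05) = 20, MB₂ = 4825 + 170 = 4995, so M₂ = 20 × 4995 = 99900 billion.
ΔM = M₂ − M₁ = 99900 − 20619.6375 = 79280.3625 billion.

R79280 billion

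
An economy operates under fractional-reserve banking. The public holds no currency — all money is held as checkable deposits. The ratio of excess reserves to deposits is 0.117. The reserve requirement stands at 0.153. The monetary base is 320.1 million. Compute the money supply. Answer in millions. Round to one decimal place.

1185.6 million

The money multiplier is m = 1 / (rr + e) = 1 / (0.153 + 0.117) ≈ 3.70370.
So M = m × MB = 3.70370 × 320.1 ≈ 1185.5544 million.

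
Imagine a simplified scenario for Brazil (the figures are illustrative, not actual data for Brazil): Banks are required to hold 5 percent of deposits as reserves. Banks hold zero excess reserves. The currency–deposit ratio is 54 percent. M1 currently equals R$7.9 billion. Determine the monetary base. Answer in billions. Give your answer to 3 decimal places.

The money multiplier is m = (1 + c) / (rr + c) = (1 + 0.54) / (0.05 + 0.54) ≈ 2.61017.
MB = M / m = 7.9 / 2.61017 ≈ 3.0266 billion.

R$3.027 billion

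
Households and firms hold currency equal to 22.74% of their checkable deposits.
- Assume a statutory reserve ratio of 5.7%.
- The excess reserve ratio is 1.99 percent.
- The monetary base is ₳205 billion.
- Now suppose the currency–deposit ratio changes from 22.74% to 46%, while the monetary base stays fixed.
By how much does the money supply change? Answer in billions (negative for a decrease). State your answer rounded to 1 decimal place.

Initially m₁ = (1 + 0.2274) / (0.057 + 0.0199 + 0.2274) ≈ 4.03352, so M₁ = 4.03352 × 205 = 826.8716 billion.
After the change m₂ = (1 + 0.46) / (0.057 + 0.0199 + 0.46) ≈ 2.71931, so M₂ = 2.71931 × 205 ≈ 557.4586 billion.
ΔM = M₂ − M₁ = 557.4586 − 826.8716 = -269.413 billion.

-269.4 billion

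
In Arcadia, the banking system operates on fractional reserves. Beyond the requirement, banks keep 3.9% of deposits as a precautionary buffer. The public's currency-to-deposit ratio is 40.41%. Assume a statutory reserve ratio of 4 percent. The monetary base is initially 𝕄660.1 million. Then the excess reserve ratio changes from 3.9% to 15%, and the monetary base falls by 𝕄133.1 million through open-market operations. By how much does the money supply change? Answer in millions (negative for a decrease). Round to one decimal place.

-673.0 million

Before: m₁ = (1 + 0.4041) / (0.04 + 0.039 + 0.4041) ≈ 2.90644, MB₁ = 660.1, so M₁ = 2.90644 × 660.1 ≈ 1918.541 million.
After: m₂ = (1 + 0.4041) / (0.04 + 0.15 + 0.4041) ≈ 2.36341, MB₂ = 660.1 − 133.1 = 527, so M₂ = 2.36341 × 527 ≈ 1245.5171 million.
ΔM = M₂ − M₁ = 1245.5171 − 1918.541 = -673.0239 million.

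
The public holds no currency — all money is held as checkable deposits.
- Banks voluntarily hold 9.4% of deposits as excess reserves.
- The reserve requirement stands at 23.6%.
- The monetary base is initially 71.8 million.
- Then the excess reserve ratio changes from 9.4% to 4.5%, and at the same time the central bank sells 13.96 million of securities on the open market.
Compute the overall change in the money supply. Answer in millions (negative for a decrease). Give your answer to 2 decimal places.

Before: m₁ = 1 / (0.236 + 0.094) ≈ 3.03030, MB₁ = 71.8, so M₁ = 3.03030 × 71.8 ≈ 217.5755 million.
After: m₂ = 1 / (0.236 + 0.045) ≈ 3.55872, MB₂ = 71.8 − 13.96 = 57.84, so M₂ = 3.55872 × 57.84 ≈ 205.8364 million.
ΔM = M₂ − M₁ = 205.8364 − 217.5755 = -11.7391 million.

-11.74 million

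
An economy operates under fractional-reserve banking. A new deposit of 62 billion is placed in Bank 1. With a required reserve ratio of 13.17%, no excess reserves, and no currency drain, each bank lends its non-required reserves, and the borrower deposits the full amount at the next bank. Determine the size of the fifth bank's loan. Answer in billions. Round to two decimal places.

Each bank lends a fraction (1 − rr) = 0.8683 of the deposit it receives, so Bank 5 receives 62·0.8683^4 and lends 62·0.8683^5 ≈ 30.6014 billion.

30.60 billion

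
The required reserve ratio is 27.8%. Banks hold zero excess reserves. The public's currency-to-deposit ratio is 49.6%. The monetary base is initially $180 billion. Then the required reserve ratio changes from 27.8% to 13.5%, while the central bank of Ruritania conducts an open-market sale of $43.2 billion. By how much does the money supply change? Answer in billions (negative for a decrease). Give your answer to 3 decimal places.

-23.576 billion

Before: m₁ = (1 + 0.496) / (0.278 + 0.496) ≈ 1.9328165, MB₁ = 180, so M₁ = 1.9328165 × 180 ≈ 347.907 billion.
After: m₂ = (1 + 0.496) / (0.135 + 0.496) ≈ 2.3708399, MB₂ = 180 − 43.2 = 136.8, so M₂ = 2.3708399 × 136.8 ≈ 324.3309 billion.
ΔM = M₂ − M₁ = 324.3309 − 347.907 = -23.5761 billion.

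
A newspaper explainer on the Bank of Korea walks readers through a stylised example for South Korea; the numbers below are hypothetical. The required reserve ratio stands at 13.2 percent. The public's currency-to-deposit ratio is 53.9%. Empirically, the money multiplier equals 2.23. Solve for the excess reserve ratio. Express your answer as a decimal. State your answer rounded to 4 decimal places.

0.0191

Using m = 2.23. Since m = (1 + c)/(c + rr + e), the denominator satisfies c + rr + e = (1 + c)/m = (1 + 0.539) / 2.23 ≈ 0.690135.
With c = 0.539 and rr = 0.132, the excess reserve ratio is 0.690135 − 0.539 − 0.132 = 0.019135.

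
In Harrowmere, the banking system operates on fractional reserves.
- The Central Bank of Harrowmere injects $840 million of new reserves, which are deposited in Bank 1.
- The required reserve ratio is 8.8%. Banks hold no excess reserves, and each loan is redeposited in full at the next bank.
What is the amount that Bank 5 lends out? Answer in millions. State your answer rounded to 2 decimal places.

$529.97 million

Each bank lends a fraction (1 − rr) = 0.9120 of the deposit it receives, so Bank 5 receives 840·0.9120^4 and lends 840·0.9120^5 ≈ 529.9727 million.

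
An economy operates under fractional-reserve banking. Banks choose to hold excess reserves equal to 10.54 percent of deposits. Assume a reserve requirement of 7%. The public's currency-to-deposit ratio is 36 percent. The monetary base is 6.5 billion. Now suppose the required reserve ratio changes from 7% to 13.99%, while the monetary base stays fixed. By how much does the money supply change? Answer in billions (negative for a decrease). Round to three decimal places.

-1.907 billion

Initially m₁ = (1 + 0.36) / (0.07 + 0.1054 + 0.36) ≈ 2.54016, so M₁ = 2.54016 × 6.5 ≈ 16.511 billion.
After the change m₂ = (1 + 0.36) / (0.1399 + 0.1054 + 0.36) ≈ 2.24682, so M₂ = 2.24682 × 6.5 ≈ 14.6043 billion.
ΔM = M₂ − M₁ = 14.6043 − 16.511 = -1.9067 billion.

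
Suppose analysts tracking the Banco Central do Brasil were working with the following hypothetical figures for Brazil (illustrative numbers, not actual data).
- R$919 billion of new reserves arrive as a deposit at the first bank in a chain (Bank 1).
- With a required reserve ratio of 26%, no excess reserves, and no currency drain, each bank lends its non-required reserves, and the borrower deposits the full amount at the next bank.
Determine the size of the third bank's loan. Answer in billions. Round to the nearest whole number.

Each bank lends a fraction (1 − rr) = 0.7400 of the deposit it receives, so Bank 3 receives 919·0.7400^2 and lends 919·0.7400^3 ≈ 372.4009 billion.

R$372 billion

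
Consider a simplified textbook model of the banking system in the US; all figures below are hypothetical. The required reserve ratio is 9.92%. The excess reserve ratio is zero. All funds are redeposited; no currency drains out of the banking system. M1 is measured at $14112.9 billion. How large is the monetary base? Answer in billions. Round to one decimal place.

With no currency drain and no excess reserves, the money multiplier is m = 1/rr = 1/0.0992 ≈ 10.0806452.
The monetary base is MB = M / m = 14112.9 / 10.0806452 ≈ 1399.9997 billion.

$1400.0 billion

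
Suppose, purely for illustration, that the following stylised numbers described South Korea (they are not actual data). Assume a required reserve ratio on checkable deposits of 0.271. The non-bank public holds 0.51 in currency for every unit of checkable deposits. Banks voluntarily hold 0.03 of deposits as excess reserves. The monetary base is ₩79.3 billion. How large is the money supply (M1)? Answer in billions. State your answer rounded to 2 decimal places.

The money multiplier is m = (1 + c) / (rr + e + c) = (1 + 0.51) / (0.271 + 0.03 + 0.51) ≈ 1.86190.
So M = m × MB = 1.86190 × 79.3 ≈ 147.6487 billion.

₩147.65 billion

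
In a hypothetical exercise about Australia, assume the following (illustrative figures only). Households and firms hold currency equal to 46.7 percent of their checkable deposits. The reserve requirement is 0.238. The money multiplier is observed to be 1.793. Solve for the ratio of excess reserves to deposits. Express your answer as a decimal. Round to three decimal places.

0.113

Using m = 1.793. Since m = (1 + c)/(c + rr + e), the denominator satisfies c + rr + e = (1 + c)/m = (1 + 0.467) / 1.793 ≈ 0.818182.
With c = 0.467 and rr = 0.238, the ratio of excess reserves to deposits is 0.818182 − 0.467 − 0.238 = 0.113182.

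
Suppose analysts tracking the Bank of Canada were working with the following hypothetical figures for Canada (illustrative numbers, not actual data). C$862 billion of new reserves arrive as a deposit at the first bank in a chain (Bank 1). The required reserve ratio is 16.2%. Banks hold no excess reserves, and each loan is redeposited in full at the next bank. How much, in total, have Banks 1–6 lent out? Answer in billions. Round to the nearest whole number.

C$2915 billion

Bank i lends (1 − rr)^i of the original deposit: Bank 1 lends 862·0.8380 = 722.3560, Bank 2 lends 862·0.8380² ≈ 605.3343, and so on.
Summing a geometric series: total = 862·[0.8380·(1 − 0.8380^6) / (1 − 0.8380)] ≈ 2914.7989 billion.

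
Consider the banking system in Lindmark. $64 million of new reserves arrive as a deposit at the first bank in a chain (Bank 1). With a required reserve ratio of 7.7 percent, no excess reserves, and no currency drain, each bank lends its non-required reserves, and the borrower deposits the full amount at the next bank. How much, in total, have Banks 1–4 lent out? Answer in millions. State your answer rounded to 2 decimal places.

$210.37 million

Bank i lends (1 − rr)^i of the original deposit: Bank 1 lends 64·0.9230 = 59.0720, Bank 2 lends 64·0.9230² ≈ 54.5235, and so on.
Summing a geometric series: total = 64·[0.9230·(1 − 0.9230^4) / (1 − 0.9230)] ≈ 210.3707 million.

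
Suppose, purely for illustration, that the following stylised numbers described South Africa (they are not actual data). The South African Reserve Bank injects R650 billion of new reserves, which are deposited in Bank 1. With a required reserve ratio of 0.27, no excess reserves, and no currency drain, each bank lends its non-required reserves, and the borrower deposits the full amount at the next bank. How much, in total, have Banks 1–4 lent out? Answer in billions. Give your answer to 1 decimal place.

Bank i lends (1 − rr)^i of the original deposit: Bank 1 lends 650·0.7300 = 474.5000, Bank 2 lends 650·0.7300² = 346.3850, and so on.
Summing a geometric series: total = 650·[0.7300·(1 − 0.7300^4) / (1 − 0.7300)] ≈ 1258.3346 billion.

R1258.3 billion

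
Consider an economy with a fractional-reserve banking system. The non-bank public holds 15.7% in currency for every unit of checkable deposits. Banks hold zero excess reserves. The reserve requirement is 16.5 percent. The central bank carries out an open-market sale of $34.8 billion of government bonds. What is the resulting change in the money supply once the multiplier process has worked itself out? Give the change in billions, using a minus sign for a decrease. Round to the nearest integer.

The money multiplier is m = (1 + c) / (rr + c) = (1 + 0.157) / (0.165 + 0.157) ≈ 3.5932.
The sale removes 34.8 billion of base, so ΔM = m × ΔMB = 3.5932 × (−34.8) ≈ -125.0434 billion.

-125 billion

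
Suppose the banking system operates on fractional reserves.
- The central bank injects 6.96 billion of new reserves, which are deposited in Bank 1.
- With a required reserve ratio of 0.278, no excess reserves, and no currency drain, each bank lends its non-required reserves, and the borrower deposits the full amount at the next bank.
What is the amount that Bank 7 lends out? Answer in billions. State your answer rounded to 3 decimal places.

0.712 billion

Each bank lends a fraction (1 − rr) = 0.7220 of the deposit it receives, so Bank 7 receives 6.96·0.7220^6 and lends 6.96·0.7220^7 ≈ 0.7118 billion.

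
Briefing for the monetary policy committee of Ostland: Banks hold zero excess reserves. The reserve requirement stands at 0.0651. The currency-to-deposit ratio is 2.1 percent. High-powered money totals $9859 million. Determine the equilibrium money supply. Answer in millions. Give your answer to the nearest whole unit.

The money multiplier is m = (1 + c) / (rr + c) = (1 + 0.021) / (0.0651 + 0.021) ≈ 11.85830.
So M = m × MB = 11.85830 × 9859 = 116910.9797 million.

$116911 million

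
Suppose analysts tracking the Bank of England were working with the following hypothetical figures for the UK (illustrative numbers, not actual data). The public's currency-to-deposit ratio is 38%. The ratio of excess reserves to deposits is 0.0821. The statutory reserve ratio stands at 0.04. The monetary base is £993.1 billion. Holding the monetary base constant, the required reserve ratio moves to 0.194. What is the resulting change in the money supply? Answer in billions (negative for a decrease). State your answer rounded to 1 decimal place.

-640.7 billion

Initially m₁ = (1 + 0.38) / (0.04 + 0.0821 + 0.38) ≈ 2.74846, so M₁ = 2.74846 × 993.1 ≈ 2729.4956 billion.
After the change m₂ = (1 + 0.38) / (0.194 + 0.0821 + 0.38) ≈ 2.10334, so M₂ = 2.10334 × 993.1 ≈ 2088.827 billion.
ΔM = M₂ − M₁ = 2088.827 − 2729.4956 = -640.6686 billion.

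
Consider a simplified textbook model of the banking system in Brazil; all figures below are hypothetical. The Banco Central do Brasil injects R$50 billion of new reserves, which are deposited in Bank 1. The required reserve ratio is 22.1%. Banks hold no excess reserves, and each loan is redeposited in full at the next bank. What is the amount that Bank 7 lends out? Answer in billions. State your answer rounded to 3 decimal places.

R$8.704 billion

Each bank lends a fraction (1 − rr) = 0.7790 of the deposit it receives, so Bank 7 receives 50·0.7790^6 and lends 50·0.7790^7 ≈ 8.7043 billion.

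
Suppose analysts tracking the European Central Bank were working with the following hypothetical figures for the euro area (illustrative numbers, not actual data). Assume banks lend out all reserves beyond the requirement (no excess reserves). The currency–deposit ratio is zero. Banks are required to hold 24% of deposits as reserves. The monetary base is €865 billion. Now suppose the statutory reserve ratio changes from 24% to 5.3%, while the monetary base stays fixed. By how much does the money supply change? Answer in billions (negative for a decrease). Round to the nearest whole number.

Initially m₁ = 1 / (0.24) ≈ 4.1667, so M₁ = 4.1667 × 865 = 3604.1955 billion.
After the change m₂ = 1 / (0.053) ≈ 18.8679, so M₂ = 18.8679 × 865 = 16320.7335 billion.
ΔM = M₂ − M₁ = 16320.7335 − 3604.1955 = 12716.538 billion.

€12717 billion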